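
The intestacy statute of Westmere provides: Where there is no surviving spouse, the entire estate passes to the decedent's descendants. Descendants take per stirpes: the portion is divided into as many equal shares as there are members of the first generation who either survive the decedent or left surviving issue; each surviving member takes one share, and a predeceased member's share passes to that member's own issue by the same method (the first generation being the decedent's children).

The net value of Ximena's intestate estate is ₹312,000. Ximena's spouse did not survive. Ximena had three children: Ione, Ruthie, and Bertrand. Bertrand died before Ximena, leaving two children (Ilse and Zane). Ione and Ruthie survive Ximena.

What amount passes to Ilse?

Ilse receives ₹52,000.

The entire ₹312,000 passes to the descendants.
That amount (₹312,000) is divided into 3 shares of ₹104,000: Ione and Ruthie each take ₹104,000; Bertrand's ₹104,000 share passes to Bertrand's issue.
Bertrand's share (₹104,000) is divided into 2 shares of ₹52,000: Ilse and Zane each take ₹52,000.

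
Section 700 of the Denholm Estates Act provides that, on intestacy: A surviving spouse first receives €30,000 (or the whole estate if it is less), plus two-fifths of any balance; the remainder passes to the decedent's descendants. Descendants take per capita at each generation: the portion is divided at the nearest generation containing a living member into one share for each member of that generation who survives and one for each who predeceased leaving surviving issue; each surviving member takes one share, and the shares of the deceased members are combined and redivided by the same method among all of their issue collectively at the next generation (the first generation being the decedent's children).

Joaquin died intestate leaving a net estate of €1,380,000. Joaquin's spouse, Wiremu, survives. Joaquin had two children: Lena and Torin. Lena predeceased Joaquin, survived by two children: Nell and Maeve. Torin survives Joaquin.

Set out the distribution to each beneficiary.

Wiremu: €570,000; Nell: €202,500; Maeve: €202,500; Torin: €405,000

Wiremu first takes €30,000, leaving a balance of €1,350,000. Wiremu then takes two-fifths of the balance (€540,000), for a total of €570,000. The remaining €810,000 passes to the descendants.
The descendants' portion (€810,000) is divided at the children's generation into 2 shares of €405,000. Torin takes €405,000. The remaining share for the deceased Lena (€405,000) is carried to the next generation.
That pool (€405,000) is divided at the grandchildren's generation equally among Nell and Maeve: €202,500 each.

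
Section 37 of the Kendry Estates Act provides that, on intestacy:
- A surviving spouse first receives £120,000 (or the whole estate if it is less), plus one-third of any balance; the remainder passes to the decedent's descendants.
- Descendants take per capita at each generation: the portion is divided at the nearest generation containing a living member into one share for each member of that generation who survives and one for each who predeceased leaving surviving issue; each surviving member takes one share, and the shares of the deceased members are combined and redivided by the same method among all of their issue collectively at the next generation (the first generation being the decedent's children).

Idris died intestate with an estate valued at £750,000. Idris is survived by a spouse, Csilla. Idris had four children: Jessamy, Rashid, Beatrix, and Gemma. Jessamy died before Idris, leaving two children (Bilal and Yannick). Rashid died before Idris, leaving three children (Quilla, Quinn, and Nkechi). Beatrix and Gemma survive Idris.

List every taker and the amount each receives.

Csilla: £330,000; Bilal: £42,000; Yannick: £42,000; Quilla: £42,000; Quinn: £42,000; Nkechi: £42,000; Beatrix: £105,000; Gemma: £105,000

Csilla first takes £120,000, leaving a balance of £630,000. Csilla then takes one-third of the balance (£210,000), for a total of £330,000. The remaining £420,000 passes to the descendants.
The descendants' portion (£420,000) is divided at the children's generation into 4 shares of £105,000. Beatrix and Gemma each take £105,000. The 2 shares of the deceased (Jessamy and Rashid) are combined into a pool of £210,000.
That pool (£210,000) is divided at the grandchildren's generation equally among Bilal, Yannick, Quilla, Quinn, and Nkechi: £42,000 each.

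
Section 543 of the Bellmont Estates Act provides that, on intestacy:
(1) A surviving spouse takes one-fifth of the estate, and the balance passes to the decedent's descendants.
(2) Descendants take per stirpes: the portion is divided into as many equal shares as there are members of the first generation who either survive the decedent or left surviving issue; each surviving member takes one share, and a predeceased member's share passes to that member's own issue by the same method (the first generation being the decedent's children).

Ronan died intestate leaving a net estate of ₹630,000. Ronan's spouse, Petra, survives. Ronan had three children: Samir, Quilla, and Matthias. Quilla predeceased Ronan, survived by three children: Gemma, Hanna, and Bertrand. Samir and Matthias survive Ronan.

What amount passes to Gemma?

Gemma receives ₹56,000.

Petra takes one-fifth of ₹630,000 = ₹126,000. The remaining ₹504,000 passes to the descendants.
The descendants' portion (₹504,000) is divided into 3 shares of ₹168,000: Samir and Matthias each take ₹168,000; Quilla's ₹168,000 share passes to Quilla's issue.
Quilla's share (₹168,000) is divided into 3 shares of ₹56,000: Gemma, Hanna, and Bertrand each take ₹56,000.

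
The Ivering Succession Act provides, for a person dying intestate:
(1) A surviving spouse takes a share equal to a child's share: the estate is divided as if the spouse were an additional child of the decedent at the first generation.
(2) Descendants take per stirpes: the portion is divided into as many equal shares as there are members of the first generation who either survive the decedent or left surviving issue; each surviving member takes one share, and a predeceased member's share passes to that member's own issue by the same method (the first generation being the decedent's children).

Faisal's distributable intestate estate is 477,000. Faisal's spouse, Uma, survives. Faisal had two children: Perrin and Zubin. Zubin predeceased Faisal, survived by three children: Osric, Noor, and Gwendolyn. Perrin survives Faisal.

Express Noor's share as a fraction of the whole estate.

Noor receives 1/9 of the estate.

The spouse counts as an additional share at the children's level, so there are 3 primary shares of 159,000. Uma takes one such share (159,000).
The children's combined portion (318,000) is divided into 2 shares of 159,000: Perrin takes 159,000; Zubin's 159,000 share passes to Zubin's issue.
Zubin's share (159,000) is divided into 3 shares of 53,000: Osric, Noor, and Gwendolyn each take 53,000.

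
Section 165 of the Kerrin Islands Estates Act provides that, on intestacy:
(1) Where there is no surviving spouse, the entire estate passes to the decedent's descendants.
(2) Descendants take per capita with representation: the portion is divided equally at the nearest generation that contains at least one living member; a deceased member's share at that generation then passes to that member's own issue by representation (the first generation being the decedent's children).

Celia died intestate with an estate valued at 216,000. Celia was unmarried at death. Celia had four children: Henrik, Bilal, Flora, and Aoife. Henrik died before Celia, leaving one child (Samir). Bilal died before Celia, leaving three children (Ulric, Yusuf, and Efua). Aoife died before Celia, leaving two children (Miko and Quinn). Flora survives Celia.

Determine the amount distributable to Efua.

The entire 216,000 passes to the descendants.
That amount (216,000) is divided into 4 shares of 54,000: Flora takes 54,000; Henrik's 54,000 share passes to Henrik's issue; Bilal's 54,000 share passes to Bilal's issue; Aoife's 54,000 share passes to Aoife's issue.
Henrik's share (54,000) passes entirely to Samir.
Bilal's share (54,000) is divided into 3 shares of 18,000: Ulric, Yusuf, and Efua each take 18,000.
Aoife's share (54,000) is divided into 2 shares of 27,000: Miko and Quinn each take 27,000.

Efua receives 18,000.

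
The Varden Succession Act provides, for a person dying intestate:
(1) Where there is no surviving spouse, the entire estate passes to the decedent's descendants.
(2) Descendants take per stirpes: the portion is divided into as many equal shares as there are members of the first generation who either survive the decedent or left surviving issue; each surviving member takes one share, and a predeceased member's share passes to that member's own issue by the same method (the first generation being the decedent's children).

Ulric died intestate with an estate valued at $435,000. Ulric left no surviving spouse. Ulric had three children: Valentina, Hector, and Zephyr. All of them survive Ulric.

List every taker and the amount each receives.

Valentina: $145,000; Hector: $145,000; Zephyr: $145,000

The entire $435,000 passes to the descendants.
That amount ($435,000) is divided into 3 shares of $145,000: Valentina, Hector, and Zephyr each take $145,000.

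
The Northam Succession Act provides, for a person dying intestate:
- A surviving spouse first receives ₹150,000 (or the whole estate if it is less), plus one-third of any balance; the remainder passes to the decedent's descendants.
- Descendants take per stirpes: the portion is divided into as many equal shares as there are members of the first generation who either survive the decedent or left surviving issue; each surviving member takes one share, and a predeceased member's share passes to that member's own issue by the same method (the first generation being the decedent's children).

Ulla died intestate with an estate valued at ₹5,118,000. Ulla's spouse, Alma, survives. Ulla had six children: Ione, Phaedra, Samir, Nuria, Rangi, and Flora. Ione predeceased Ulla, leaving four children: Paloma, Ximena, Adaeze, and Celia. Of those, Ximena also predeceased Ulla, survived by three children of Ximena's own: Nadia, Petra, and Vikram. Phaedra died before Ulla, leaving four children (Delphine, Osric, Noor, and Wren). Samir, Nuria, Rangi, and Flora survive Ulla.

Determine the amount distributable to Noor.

Alma first takes ₹150,000, leaving a balance of ₹4,968,000. Alma then takes one-third of the balance (₹1,656,000), for a total of ₹1,806,000. The remaining ₹3,312,000 passes to the descendants.
The descendants' portion (₹3,312,000) is divided into 6 shares of ₹552,000: Samir, Nuria, Rangi, and Flora each take ₹552,000; Ione's ₹552,000 share passes to Ione's issue; Phaedra's ₹552,000 share passes to Phaedra's issue.
Ione's share (₹552,000) is divided into 4 shares of ₹138,000: Paloma, Adaeze, and Celia each take ₹138,000; Ximena's ₹138,000 share passes to Ximena's issue.
Ximena's share (₹138,000) is divided into 3 shares of ₹46,000: Nadia, Petra, and Vikram each take ₹46,000.
Phaedra's share (₹552,000) is divided into 4 shares of ₹138,000: Delphine, Osric, Noor, and Wren each take ₹138,000.

Noor receives ₹138,000.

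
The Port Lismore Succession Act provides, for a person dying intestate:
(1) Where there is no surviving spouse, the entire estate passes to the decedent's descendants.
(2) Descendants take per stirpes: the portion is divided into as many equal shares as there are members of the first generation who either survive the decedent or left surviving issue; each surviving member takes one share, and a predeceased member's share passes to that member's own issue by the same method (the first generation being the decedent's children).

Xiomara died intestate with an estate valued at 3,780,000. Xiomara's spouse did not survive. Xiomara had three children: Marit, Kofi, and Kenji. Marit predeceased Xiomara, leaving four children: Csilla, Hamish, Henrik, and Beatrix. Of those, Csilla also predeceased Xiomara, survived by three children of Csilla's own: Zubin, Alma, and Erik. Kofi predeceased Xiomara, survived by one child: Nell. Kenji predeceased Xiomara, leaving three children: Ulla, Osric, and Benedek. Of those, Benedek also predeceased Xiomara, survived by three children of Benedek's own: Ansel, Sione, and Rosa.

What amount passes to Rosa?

The entire 3,780,000 passes to the descendants.
That amount (3,780,000) is divided into 3 shares of 1,260,000: Marit's 1,260,000 share passes to Marit's issue; Kofi's 1,260,000 share passes to Kofi's issue; Kenji's 1,260,000 share passes to Kenji's issue.
Marit's share (1,260,000) is divided into 4 shares of 315,000: Hamish, Henrik, and Beatrix each take 315,000; Csilla's 315,000 share passes to Csilla's issue.
Csilla's share (315,000) is divided into 3 shares of 105,000: Zubin, Alma, and Erik each take 105,000.
Kofi's share (1,260,000) passes entirely to Nell.
Kenji's share (1,260,000) is divided into 3 shares of 420,000: Ulla and Osric each take 420,000; Benedek's 420,000 share passes to Benedek's issue.
Benedek's share (420,000) is divided into 3 shares of 140,000: Ansel, Sione, and Rosa each take 140,000.

Rosa receives 140,000.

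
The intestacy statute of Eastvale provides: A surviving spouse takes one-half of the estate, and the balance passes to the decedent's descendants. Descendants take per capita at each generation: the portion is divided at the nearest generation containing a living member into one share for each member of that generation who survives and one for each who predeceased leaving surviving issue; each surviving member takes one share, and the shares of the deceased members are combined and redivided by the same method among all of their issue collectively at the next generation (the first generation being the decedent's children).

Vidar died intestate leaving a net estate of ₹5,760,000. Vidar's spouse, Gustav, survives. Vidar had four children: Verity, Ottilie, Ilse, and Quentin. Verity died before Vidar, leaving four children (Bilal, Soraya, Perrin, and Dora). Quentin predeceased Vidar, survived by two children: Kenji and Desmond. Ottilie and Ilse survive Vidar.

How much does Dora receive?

Dora receives ₹240,000.

Gustav takes one-half of ₹5,760,000 = ₹2,880,000. The remaining ₹2,880,000 passes to the descendants.
The descendants' portion (₹2,880,000) is divided at the children's generation into 4 shares of ₹720,000. Ottilie and Ilse each take ₹720,000. The 2 shares of the deceased (Verity and Quentin) are combined into a pool of ₹1,440,000.
That pool (₹1,440,000) is divided at the grandchildren's generation equally among Bilal, Soraya, Perrin, Dora, Kenji, and Desmond: ₹240,000 each.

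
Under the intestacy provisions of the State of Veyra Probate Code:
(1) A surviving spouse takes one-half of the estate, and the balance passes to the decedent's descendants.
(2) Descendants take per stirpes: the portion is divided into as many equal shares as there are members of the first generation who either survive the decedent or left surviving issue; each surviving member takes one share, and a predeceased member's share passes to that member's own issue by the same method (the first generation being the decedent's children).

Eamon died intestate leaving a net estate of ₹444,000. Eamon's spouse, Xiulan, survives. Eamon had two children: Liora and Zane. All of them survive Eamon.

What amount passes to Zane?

Zane receives ₹111,000.

Xiulan takes one-half of ₹444,000 = ₹222,000. The remaining ₹222,000 passes to the descendants.
The descendants' portion (₹222,000) is divided into 2 shares of ₹111,000: Liora and Zane each take ₹111,000.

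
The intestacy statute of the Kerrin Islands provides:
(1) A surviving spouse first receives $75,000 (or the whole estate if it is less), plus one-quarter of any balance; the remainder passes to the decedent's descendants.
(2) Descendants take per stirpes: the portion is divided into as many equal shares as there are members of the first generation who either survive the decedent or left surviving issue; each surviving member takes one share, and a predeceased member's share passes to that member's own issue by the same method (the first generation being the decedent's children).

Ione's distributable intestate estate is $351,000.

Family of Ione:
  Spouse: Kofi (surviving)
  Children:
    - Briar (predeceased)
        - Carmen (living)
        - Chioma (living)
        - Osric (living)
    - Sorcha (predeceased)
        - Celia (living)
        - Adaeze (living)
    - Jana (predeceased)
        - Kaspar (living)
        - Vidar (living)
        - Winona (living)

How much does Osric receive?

Kofi first takes $75,000, leaving a balance of $276,000. Kofi then takes one-quarter of the balance ($69,000), for a total of $144,000. The remaining $207,000 passes to the descendants.
The descendants' portion ($207,000) is divided into 3 shares of $69,000: Briar's $69,000 share passes to Briar's issue; Sorcha's $69,000 share passes to Sorcha's issue; Jana's $69,000 share passes to Jana's issue.
Briar's share ($69,000) is divided into 3 shares of $23,000: Carmen, Chioma, and Osric each take $23,000.
Sorcha's share ($69,000) is divided into 2 shares of $34,500: Celia and Adaeze each take $34,500.
Jana's share ($69,000) is divided into 3 shares of $23,000: Kaspar, Vidar, and Winona each take $23,000.

Osric receives $23,000.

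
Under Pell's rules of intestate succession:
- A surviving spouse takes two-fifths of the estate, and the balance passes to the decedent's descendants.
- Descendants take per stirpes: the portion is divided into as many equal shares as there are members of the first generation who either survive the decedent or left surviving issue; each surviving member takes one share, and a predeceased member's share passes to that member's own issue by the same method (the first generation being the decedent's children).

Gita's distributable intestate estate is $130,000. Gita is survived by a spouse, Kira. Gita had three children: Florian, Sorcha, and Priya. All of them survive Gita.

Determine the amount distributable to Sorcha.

Kira takes two-fifths of $130,000 = $52,000. The remaining $78,000 passes to the descendants.
The descendants' portion ($78,000) is divided into 3 shares of $26,000: Florian, Sorcha, and Priya each take $26,000.

Sorcha receives $26,000.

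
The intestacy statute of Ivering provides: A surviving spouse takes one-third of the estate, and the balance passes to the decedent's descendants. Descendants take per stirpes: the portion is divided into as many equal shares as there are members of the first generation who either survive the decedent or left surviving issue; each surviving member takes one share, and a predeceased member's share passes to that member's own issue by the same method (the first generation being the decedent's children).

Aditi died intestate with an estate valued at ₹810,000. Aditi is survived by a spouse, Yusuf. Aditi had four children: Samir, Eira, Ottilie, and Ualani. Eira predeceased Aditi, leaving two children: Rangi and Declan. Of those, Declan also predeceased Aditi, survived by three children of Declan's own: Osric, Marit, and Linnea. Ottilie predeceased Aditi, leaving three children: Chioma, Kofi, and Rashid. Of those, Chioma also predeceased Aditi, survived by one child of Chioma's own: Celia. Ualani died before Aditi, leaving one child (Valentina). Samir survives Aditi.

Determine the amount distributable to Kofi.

Kofi receives ₹45,000.

Yusuf takes one-third of ₹810,000 = ₹270,000. The remaining ₹540,000 passes to the descendants.
The descendants' portion (₹540,000) is divided into 4 shares of ₹135,000: Samir takes ₹135,000; Eira's ₹135,000 share passes to Eira's issue; Ottilie's ₹135,000 share passes to Ottilie's issue; Ualani's ₹135,000 share passes to Ualani's issue.
Eira's share (₹135,000) is divided into 2 shares of ₹67,500: Rangi takes ₹67,500; Declan's ₹67,500 share passes to Declan's issue.
Declan's share (₹67,500) is divided into 3 shares of ₹22,500: Osric, Marit, and Linnea each take ₹22,500.
Ottilie's share (₹135,000) is divided into 3 shares of ₹45,000: Kofi and Rashid each take ₹45,000; Chioma's ₹45,000 share passes to Chioma's issue.
Chioma's share (₹45,000) passes entirely to Celia.
Ualani's share (₹135,000) passes entirely to Valentina.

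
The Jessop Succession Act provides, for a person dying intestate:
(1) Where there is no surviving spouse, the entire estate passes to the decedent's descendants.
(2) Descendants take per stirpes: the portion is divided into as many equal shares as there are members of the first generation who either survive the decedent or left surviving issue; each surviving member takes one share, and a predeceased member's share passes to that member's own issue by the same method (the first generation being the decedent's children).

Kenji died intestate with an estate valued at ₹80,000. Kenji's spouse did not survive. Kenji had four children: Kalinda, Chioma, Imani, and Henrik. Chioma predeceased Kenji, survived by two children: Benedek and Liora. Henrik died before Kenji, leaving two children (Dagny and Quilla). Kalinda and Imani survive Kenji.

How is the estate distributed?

The entire ₹80,000 passes to the descendants.
That amount (₹80,000) is divided into 4 shares of ₹20,000: Kalinda and Imani each take ₹20,000; Chioma's ₹20,000 share passes to Chioma's issue; Henrik's ₹20,000 share passes to Henrik's issue.
Chioma's share (₹20,000) is divided into 2 shares of ₹10,000: Benedek and Liora each take ₹10,000.
Henrik's share (₹20,000) is divided into 2 shares of ₹10,000: Dagny and Quilla each take ₹10,000.

Kalinda: ₹20,000; Benedek: ₹10,000; Liora: ₹10,000; Imani: ₹20,000; Dagny: ₹10,000; Quilla: ₹10,000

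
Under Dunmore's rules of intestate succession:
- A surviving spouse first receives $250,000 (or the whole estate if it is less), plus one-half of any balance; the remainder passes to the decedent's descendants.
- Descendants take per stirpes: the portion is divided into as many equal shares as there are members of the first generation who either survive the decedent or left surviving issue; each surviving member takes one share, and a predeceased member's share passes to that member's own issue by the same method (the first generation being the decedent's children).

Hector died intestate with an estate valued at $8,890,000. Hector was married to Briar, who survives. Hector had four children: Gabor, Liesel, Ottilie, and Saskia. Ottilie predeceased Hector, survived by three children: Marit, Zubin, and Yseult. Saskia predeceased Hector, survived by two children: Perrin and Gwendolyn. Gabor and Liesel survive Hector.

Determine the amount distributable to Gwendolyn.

Briar first takes $250,000, leaving a balance of $8,640,000. Briar then takes one-half of the balance ($4,320,000), for a total of $4,570,000. The remaining $4,320,000 passes to the descendants.
The descendants' portion ($4,320,000) is divided into 4 shares of $1,080,000: Gabor and Liesel each take $1,080,000; Ottilie's $1,080,000 share passes to Ottilie's issue; Saskia's $1,080,000 share passes to Saskia's issue.
Ottilie's share ($1,080,000) is divided into 3 shares of $360,000: Marit, Zubin, and Yseult each take $360,000.
Saskia's share ($1,080,000) is divided into 2 shares of $540,000: Perrin and Gwendolyn each take $540,000.

Gwendolyn receives $540,000.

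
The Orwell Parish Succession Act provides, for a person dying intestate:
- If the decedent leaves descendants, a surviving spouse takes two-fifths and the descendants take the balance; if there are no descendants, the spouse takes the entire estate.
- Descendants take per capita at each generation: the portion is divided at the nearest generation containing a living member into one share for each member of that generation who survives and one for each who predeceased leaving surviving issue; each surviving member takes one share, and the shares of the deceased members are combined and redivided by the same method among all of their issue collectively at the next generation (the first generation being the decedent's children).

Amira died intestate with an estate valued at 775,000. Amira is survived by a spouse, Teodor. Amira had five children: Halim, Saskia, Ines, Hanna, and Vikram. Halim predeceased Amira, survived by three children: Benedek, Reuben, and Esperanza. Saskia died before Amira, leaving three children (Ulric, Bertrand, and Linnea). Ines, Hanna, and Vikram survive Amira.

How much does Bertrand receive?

Teodor takes two-fifths of 775,000 = 310,000. The remaining 465,000 passes to the descendants.
The descendants' portion (465,000) is divided at the children's generation into 5 shares of 93,000. Ines, Hanna, and Vikram each take 93,000. The 2 shares of the deceased (Halim and Saskia) are combined into a pool of 186,000.
That pool (186,000) is divided at the grandchildren's generation equally among Benedek, Reuben, Esperanza, Ulric, Bertrand, and Linnea: 31,000 each.

Bertrand receives 31,000.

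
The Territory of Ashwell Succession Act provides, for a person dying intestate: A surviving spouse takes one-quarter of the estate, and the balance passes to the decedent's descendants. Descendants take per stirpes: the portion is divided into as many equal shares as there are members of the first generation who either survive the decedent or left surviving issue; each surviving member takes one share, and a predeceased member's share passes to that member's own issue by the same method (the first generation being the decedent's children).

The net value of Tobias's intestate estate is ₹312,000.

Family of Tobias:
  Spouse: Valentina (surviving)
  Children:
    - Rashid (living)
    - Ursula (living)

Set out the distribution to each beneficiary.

Valentina: ₹78,000; Rashid: ₹117,000; Ursula: ₹117,000

Valentina takes one-quarter of ₹312,000 = ₹78,000. The remaining ₹234,000 passes to the descendants.
The descendants' portion (₹234,000) is divided into 2 shares of ₹117,000: Rashid and Ursula each take ₹117,000.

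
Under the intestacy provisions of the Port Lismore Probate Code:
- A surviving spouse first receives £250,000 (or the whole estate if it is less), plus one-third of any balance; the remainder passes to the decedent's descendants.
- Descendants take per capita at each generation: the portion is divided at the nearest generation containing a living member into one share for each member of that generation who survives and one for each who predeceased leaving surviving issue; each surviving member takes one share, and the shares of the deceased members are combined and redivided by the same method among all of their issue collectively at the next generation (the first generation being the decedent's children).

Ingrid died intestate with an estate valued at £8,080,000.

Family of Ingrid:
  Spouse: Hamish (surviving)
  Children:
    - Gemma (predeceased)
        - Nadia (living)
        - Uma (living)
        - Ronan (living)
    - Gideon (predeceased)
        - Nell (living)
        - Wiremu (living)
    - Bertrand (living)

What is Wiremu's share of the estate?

Wiremu receives £696,000.

Hamish first takes £250,000, leaving a balance of £7,830,000. Hamish then takes one-third of the balance (£2,610,000), for a total of £2,860,000. The remaining £5,220,000 passes to the descendants.
The descendants' portion (£5,220,000) is divided at the children's generation into 3 shares of £1,740,000. Bertrand takes £1,740,000. The 2 shares of the deceased (Gemma and Gideon) are combined into a pool of £3,480,000.
That pool (£3,480,000) is divided at the grandchildren's generation equally among Nadia, Uma, Ronan, Nell, and Wiremu: £696,000 each.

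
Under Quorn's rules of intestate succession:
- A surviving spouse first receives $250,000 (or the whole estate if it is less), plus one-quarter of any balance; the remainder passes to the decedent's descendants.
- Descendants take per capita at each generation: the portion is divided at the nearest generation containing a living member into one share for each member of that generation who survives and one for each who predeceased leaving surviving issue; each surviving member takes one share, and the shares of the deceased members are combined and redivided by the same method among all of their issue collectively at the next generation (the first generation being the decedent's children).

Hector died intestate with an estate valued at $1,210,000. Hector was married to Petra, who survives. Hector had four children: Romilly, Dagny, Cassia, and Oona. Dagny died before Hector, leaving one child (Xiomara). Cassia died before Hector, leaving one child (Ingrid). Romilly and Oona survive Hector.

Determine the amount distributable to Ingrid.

Petra first takes $250,000, leaving a balance of $960,000. Petra then takes one-quarter of the balance ($240,000), for a total of $490,000. The remaining $720,000 passes to the descendants.
The descendants' portion ($720,000) is divided at the children's generation into 4 shares of $180,000. Romilly and Oona each take $180,000. The 2 shares of the deceased (Dagny and Cassia) are combined into a pool of $360,000.
That pool ($360,000) is divided at the grandchildren's generation equally among Xiomara and Ingrid: $180,000 each.

Ingrid receives $180,000.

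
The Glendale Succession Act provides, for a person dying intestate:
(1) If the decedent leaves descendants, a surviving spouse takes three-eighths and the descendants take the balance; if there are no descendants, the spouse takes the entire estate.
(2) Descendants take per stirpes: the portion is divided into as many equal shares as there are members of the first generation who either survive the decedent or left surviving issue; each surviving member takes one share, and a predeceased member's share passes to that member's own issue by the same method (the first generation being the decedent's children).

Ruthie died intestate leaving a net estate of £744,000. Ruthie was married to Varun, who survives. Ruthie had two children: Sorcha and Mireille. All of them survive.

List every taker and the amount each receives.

Varun takes three-eighths of £744,000 = £279,000. The remaining £465,000 passes to the descendants.
The descendants' portion (£465,000) is divided into 2 shares of £232,500: Sorcha and Mireille each take £232,500.

Varun: £279,000; Sorcha: £232,500; Mireille: £232,500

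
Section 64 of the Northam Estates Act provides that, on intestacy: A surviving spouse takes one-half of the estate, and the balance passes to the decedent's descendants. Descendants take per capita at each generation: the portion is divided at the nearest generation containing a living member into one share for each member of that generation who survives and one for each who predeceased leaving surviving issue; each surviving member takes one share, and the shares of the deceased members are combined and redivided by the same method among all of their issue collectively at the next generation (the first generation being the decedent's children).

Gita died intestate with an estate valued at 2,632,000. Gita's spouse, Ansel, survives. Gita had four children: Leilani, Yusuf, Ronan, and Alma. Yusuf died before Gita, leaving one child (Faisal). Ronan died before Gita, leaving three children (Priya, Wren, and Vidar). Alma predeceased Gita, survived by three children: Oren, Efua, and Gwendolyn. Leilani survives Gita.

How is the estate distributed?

Ansel takes one-half of 2,632,000 = 1,316,000. The remaining 1,316,000 passes to the descendants.
The descendants' portion (1,316,000) is divided at the children's generation into 4 shares of 329,000. Leilani takes 329,000. The 3 shares of the deceased (Yusuf, Ronan, and Alma) are combined into a pool of 987,000.
That pool (987,000) is divided at the grandchildren's generation equally among Faisal, Priya, Wren, Vidar, Oren, Efua, and Gwendolyn: 141,000 each.

Ansel: 1,316,000; Leilani: 329,000; Faisal: 141,000; Priya: 141,000; Wren: 141,000; Vidar: 141,000; Oren: 141,000; Efua: 141,000; Gwendolyn: 141,000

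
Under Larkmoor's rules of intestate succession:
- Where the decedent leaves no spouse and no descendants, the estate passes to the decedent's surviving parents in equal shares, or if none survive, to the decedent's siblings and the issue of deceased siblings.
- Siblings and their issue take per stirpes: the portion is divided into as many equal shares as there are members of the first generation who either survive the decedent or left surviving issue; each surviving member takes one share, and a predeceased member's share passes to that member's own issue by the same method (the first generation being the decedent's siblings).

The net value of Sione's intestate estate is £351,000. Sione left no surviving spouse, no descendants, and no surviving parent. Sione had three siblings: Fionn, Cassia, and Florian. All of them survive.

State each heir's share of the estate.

Fionn: £117,000; Cassia: £117,000; Florian: £117,000

The entire £351,000 passes to the siblings and their issue.
That amount (£351,000) is divided into 3 shares of £117,000: Fionn, Cassia, and Florian each take £117,000.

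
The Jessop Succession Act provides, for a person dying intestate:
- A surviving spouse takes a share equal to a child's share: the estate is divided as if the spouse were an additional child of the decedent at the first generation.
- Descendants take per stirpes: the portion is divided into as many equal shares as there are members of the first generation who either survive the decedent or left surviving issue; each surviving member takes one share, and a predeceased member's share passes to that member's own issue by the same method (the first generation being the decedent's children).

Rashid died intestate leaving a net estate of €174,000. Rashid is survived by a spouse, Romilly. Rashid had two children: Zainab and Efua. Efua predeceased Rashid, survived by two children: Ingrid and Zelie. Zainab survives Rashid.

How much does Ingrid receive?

The spouse counts as an additional share at the children's level, so there are 3 primary shares of €58,000. Romilly takes one such share (€58,000).
The children's combined portion (€116,000) is divided into 2 shares of €58,000: Zainab takes €58,000; Efua's €58,000 share passes to Efua's issue.
Efua's share (€58,000) is divided into 2 shares of €29,000: Ingrid and Zelie each take €29,000.

Ingrid receives €29,000.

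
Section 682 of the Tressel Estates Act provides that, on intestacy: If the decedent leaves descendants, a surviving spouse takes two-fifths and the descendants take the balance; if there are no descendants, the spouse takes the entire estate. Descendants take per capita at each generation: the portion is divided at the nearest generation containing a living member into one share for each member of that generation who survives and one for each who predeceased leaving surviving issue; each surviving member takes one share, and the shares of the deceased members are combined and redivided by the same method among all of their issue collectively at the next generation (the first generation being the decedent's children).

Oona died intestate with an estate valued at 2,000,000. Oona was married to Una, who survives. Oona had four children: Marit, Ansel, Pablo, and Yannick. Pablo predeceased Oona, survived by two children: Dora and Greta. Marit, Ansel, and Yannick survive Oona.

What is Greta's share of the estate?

Una takes two-fifths of 2,000,000 = 800,000. The remaining 1,200,000 passes to the descendants.
The descendants' portion (1,200,000) is divided at the children's generation into 4 shares of 300,000. Marit, Ansel, and Yannick each take 300,000. The remaining share for the deceased Pablo (300,000) is carried to the next generation.
That pool (300,000) is divided at the grandchildren's generation equally among Dora and Greta: 150,000 each.

Greta receives 150,000.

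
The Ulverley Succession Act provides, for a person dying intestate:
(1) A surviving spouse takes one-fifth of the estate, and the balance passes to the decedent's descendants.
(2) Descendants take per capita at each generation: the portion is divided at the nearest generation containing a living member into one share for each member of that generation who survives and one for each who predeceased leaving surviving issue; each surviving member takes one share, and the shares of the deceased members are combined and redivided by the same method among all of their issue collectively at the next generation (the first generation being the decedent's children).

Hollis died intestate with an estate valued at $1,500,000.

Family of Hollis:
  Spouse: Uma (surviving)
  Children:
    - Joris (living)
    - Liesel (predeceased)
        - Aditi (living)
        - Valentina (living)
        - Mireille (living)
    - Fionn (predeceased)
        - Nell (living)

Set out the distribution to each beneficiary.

Uma takes one-fifth of $1,500,000 = $300,000. The remaining $1,200,000 passes to the descendants.
The descendants' portion ($1,200,000) is divided at the children's generation into 3 shares of $400,000. Joris takes $400,000. The 2 shares of the deceased (Liesel and Fionn) are combined into a pool of $800,000.
That pool ($800,000) is divided at the grandchildren's generation equally among Aditi, Valentina, Mireille, and Nell: $200,000 each.

Uma: $300,000; Joris: $400,000; Aditi: $200,000; Valentina: $200,000; Mireille: $200,000; Nell: $200,000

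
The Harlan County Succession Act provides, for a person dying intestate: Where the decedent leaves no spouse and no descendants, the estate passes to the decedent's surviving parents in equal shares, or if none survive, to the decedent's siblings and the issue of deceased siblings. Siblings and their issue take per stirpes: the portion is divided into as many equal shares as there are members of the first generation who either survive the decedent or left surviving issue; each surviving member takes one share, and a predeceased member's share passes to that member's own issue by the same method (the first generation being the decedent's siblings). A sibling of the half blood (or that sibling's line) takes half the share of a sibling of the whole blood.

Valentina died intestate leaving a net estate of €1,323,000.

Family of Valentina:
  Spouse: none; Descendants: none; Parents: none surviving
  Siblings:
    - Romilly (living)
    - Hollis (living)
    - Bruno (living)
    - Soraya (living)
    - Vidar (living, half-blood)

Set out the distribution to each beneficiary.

Romilly: €294,000; Hollis: €294,000; Bruno: €294,000; Soraya: €294,000; Vidar: €147,000

The entire €1,323,000 passes to the siblings and their issue.
Counting each half-blood sibling's line as half a unit, there are 9/2 units in €1,323,000, so one unit is €294,000. Whole-blood lines (Romilly, Hollis, Bruno, and Soraya) take €294,000 each; half-blood lines (Vidar) take €147,000 each.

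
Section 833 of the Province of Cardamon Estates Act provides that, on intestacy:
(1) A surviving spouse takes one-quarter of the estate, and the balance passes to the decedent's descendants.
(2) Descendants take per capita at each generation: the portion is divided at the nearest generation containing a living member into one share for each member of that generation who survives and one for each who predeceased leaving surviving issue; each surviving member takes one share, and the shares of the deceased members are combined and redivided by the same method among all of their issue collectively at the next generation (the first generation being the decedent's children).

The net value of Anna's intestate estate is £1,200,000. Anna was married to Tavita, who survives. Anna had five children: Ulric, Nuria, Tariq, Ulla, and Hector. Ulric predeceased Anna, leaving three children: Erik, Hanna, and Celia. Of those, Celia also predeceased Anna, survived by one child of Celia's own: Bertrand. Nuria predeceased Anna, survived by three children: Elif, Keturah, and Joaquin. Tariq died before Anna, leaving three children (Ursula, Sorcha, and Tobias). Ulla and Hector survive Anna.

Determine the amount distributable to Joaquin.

Tavita takes one-quarter of £1,200,000 = £300,000. The remaining £900,000 passes to the descendants.
The descendants' portion (£900,000) is divided at the children's generation into 5 shares of £180,000. Ulla and Hector each take £180,000. The 3 shares of the deceased (Ulric, Nuria, and Tariq) are combined into a pool of £540,000.
That pool (£540,000) is divided at the grandchildren's generation into 9 shares of £60,000. Erik, Hanna, Elif, Keturah, Joaquin, Ursula, Sorcha, and Tobias each take £60,000. The remaining share for the deceased Celia (£60,000) is carried to the next generation.
That pool (£60,000) passes entirely to Bertrand, the sole taker at the great-grandchildren's generation.

Joaquin receives £60,000.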